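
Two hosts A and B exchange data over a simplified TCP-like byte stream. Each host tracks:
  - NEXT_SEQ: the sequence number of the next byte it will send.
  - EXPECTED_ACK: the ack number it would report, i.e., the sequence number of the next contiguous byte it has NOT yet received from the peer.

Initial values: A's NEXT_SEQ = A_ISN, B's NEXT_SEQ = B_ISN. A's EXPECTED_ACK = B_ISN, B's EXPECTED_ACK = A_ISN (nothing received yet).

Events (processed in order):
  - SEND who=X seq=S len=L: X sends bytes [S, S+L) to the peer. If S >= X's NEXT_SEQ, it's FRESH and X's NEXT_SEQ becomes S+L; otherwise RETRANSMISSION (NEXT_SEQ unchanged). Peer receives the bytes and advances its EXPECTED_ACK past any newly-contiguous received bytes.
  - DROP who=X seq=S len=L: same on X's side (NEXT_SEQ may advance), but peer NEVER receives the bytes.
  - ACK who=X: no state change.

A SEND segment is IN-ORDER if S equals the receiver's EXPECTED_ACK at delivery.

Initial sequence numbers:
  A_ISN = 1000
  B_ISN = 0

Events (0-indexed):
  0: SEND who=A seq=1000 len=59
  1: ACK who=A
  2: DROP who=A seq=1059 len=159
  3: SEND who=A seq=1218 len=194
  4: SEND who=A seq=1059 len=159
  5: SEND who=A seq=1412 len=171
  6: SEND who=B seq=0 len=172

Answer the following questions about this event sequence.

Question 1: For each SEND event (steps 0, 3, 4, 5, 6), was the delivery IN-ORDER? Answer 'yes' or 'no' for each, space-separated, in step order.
Answer: yes no yes yes yes

Derivation:
Step 0: SEND seq=1000 -> in-order
Step 3: SEND seq=1218 -> out-of-order
Step 4: SEND seq=1059 -> in-order
Step 5: SEND seq=1412 -> in-order
Step 6: SEND seq=0 -> in-order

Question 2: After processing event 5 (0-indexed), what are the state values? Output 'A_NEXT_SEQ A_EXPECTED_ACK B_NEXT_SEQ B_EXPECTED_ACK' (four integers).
After event 0: A_seq=1059 A_ack=0 B_seq=0 B_ack=1059
After event 1: A_seq=1059 A_ack=0 B_seq=0 B_ack=1059
After event 2: A_seq=1218 A_ack=0 B_seq=0 B_ack=1059
After event 3: A_seq=1412 A_ack=0 B_seq=0 B_ack=1059
After event 4: A_seq=1412 A_ack=0 B_seq=0 B_ack=1412
After event 5: A_seq=1583 A_ack=0 B_seq=0 B_ack=1583

1583 0 0 1583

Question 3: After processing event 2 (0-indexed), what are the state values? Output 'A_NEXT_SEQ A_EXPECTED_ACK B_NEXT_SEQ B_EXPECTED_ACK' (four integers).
After event 0: A_seq=1059 A_ack=0 B_seq=0 B_ack=1059
After event 1: A_seq=1059 A_ack=0 B_seq=0 B_ack=1059
After event 2: A_seq=1218 A_ack=0 B_seq=0 B_ack=1059

1218 0 0 1059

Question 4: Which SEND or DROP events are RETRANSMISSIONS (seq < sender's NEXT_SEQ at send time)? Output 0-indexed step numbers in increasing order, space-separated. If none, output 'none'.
Step 0: SEND seq=1000 -> fresh
Step 2: DROP seq=1059 -> fresh
Step 3: SEND seq=1218 -> fresh
Step 4: SEND seq=1059 -> retransmit
Step 5: SEND seq=1412 -> fresh
Step 6: SEND seq=0 -> fresh

Answer: 4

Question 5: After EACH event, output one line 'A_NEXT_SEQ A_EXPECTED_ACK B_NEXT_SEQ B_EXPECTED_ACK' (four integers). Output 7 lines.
1059 0 0 1059
1059 0 0 1059
1218 0 0 1059
1412 0 0 1059
1412 0 0 1412
1583 0 0 1583
1583 172 172 1583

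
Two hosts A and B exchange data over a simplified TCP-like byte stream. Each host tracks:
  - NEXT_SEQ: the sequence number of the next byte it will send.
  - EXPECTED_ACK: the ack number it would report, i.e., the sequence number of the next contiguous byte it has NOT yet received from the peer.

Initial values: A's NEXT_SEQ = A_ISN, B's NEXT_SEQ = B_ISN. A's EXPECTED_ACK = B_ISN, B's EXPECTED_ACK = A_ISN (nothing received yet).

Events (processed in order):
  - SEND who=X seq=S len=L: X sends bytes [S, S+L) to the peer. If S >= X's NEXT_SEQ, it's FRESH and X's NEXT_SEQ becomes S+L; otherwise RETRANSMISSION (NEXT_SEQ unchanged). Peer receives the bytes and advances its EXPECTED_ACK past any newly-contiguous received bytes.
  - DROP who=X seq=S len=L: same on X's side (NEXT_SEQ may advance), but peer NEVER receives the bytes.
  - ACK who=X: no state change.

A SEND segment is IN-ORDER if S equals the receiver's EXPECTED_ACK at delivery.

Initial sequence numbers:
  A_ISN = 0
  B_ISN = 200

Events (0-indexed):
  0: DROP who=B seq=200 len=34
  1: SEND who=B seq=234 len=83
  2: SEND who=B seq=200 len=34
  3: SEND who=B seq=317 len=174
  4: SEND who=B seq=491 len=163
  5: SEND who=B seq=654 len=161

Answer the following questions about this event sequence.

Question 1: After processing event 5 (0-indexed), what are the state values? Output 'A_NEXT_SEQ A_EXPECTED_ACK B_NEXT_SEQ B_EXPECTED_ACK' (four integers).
After event 0: A_seq=0 A_ack=200 B_seq=234 B_ack=0
After event 1: A_seq=0 A_ack=200 B_seq=317 B_ack=0
After event 2: A_seq=0 A_ack=317 B_seq=317 B_ack=0
After event 3: A_seq=0 A_ack=491 B_seq=491 B_ack=0
After event 4: A_seq=0 A_ack=654 B_seq=654 B_ack=0
After event 5: A_seq=0 A_ack=815 B_seq=815 B_ack=0

0 815 815 0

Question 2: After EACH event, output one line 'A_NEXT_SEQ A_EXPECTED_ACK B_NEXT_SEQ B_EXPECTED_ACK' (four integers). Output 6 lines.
0 200 234 0
0 200 317 0
0 317 317 0
0 491 491 0
0 654 654 0
0 815 815 0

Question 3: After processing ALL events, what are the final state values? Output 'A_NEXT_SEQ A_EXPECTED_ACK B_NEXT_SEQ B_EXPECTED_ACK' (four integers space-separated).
Answer: 0 815 815 0

Derivation:
After event 0: A_seq=0 A_ack=200 B_seq=234 B_ack=0
After event 1: A_seq=0 A_ack=200 B_seq=317 B_ack=0
After event 2: A_seq=0 A_ack=317 B_seq=317 B_ack=0
After event 3: A_seq=0 A_ack=491 B_seq=491 B_ack=0
After event 4: A_seq=0 A_ack=654 B_seq=654 B_ack=0
After event 5: A_seq=0 A_ack=815 B_seq=815 B_ack=0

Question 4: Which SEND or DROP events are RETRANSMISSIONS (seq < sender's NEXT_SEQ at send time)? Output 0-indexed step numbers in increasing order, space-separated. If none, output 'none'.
Answer: 2

Derivation:
Step 0: DROP seq=200 -> fresh
Step 1: SEND seq=234 -> fresh
Step 2: SEND seq=200 -> retransmit
Step 3: SEND seq=317 -> fresh
Step 4: SEND seq=491 -> fresh
Step 5: SEND seq=654 -> fresh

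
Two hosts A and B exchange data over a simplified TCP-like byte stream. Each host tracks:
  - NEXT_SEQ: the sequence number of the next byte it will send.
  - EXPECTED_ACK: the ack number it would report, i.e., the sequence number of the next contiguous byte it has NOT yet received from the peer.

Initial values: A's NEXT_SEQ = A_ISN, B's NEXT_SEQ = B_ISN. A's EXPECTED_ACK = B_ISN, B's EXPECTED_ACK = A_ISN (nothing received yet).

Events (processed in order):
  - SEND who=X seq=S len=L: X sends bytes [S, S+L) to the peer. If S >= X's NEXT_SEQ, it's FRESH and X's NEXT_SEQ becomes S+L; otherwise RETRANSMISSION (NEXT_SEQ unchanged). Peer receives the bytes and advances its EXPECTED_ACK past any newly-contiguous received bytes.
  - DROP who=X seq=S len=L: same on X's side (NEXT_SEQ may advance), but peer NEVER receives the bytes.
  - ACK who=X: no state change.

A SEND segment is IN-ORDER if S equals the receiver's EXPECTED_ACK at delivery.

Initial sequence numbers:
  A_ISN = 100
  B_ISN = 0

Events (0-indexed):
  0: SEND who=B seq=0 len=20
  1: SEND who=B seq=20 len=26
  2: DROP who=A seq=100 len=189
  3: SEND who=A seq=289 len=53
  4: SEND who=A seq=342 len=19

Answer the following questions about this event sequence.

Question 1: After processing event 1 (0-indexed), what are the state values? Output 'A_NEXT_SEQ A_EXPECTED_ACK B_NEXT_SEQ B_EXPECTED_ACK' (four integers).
After event 0: A_seq=100 A_ack=20 B_seq=20 B_ack=100
After event 1: A_seq=100 A_ack=46 B_seq=46 B_ack=100

100 46 46 100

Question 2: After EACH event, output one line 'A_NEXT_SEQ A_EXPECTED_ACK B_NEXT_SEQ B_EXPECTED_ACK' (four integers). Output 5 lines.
100 20 20 100
100 46 46 100
289 46 46 100
342 46 46 100
361 46 46 100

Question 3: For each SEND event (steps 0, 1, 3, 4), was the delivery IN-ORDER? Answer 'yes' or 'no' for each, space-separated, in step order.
Step 0: SEND seq=0 -> in-order
Step 1: SEND seq=20 -> in-order
Step 3: SEND seq=289 -> out-of-order
Step 4: SEND seq=342 -> out-of-order

Answer: yes yes no no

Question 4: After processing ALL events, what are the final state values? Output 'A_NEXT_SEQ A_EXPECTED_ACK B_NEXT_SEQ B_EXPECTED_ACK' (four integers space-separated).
Answer: 361 46 46 100

Derivation:
After event 0: A_seq=100 A_ack=20 B_seq=20 B_ack=100
After event 1: A_seq=100 A_ack=46 B_seq=46 B_ack=100
After event 2: A_seq=289 A_ack=46 B_seq=46 B_ack=100
After event 3: A_seq=342 A_ack=46 B_seq=46 B_ack=100
After event 4: A_seq=361 A_ack=46 B_seq=46 B_ack=100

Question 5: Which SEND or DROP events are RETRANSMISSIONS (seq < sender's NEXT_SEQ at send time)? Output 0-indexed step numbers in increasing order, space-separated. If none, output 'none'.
Step 0: SEND seq=0 -> fresh
Step 1: SEND seq=20 -> fresh
Step 2: DROP seq=100 -> fresh
Step 3: SEND seq=289 -> fresh
Step 4: SEND seq=342 -> fresh

Answer: none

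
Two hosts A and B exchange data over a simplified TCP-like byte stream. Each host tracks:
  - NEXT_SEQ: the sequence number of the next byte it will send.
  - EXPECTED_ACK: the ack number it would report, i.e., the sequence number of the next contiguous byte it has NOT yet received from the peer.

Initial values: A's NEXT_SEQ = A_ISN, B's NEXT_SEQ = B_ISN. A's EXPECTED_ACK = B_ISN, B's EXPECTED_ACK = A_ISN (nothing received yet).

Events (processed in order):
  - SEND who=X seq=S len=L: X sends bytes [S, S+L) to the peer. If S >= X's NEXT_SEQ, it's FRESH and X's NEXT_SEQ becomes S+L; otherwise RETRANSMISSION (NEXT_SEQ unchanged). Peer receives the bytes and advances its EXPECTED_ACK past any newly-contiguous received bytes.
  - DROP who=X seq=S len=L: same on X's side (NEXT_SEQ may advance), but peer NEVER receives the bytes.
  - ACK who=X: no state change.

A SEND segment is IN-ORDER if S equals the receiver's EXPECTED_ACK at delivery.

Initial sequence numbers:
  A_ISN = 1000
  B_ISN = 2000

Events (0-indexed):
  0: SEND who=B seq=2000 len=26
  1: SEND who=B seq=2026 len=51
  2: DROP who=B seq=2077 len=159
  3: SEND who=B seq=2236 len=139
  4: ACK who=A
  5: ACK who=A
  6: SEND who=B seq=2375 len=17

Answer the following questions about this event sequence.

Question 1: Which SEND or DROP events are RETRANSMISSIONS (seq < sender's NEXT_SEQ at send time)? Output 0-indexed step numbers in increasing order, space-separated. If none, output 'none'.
Step 0: SEND seq=2000 -> fresh
Step 1: SEND seq=2026 -> fresh
Step 2: DROP seq=2077 -> fresh
Step 3: SEND seq=2236 -> fresh
Step 6: SEND seq=2375 -> fresh

Answer: none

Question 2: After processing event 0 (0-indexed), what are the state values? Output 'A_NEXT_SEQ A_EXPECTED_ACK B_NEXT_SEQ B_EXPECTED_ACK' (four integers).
After event 0: A_seq=1000 A_ack=2026 B_seq=2026 B_ack=1000

1000 2026 2026 1000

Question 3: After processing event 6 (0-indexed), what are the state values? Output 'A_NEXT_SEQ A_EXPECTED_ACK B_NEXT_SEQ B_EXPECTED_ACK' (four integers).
After event 0: A_seq=1000 A_ack=2026 B_seq=2026 B_ack=1000
After event 1: A_seq=1000 A_ack=2077 B_seq=2077 B_ack=1000
After event 2: A_seq=1000 A_ack=2077 B_seq=2236 B_ack=1000
After event 3: A_seq=1000 A_ack=2077 B_seq=2375 B_ack=1000
After event 4: A_seq=1000 A_ack=2077 B_seq=2375 B_ack=1000
After event 5: A_seq=1000 A_ack=2077 B_seq=2375 B_ack=1000
After event 6: A_seq=1000 A_ack=2077 B_seq=2392 B_ack=1000

1000 2077 2392 1000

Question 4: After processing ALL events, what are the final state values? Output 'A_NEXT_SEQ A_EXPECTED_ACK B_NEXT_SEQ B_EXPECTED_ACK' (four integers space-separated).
Answer: 1000 2077 2392 1000

Derivation:
After event 0: A_seq=1000 A_ack=2026 B_seq=2026 B_ack=1000
After event 1: A_seq=1000 A_ack=2077 B_seq=2077 B_ack=1000
After event 2: A_seq=1000 A_ack=2077 B_seq=2236 B_ack=1000
After event 3: A_seq=1000 A_ack=2077 B_seq=2375 B_ack=1000
After event 4: A_seq=1000 A_ack=2077 B_seq=2375 B_ack=1000
After event 5: A_seq=1000 A_ack=2077 B_seq=2375 B_ack=1000
After event 6: A_seq=1000 A_ack=2077 B_seq=2392 B_ack=1000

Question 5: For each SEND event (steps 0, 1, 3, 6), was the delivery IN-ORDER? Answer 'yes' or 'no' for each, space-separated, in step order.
Step 0: SEND seq=2000 -> in-order
Step 1: SEND seq=2026 -> in-order
Step 3: SEND seq=2236 -> out-of-order
Step 6: SEND seq=2375 -> out-of-order

Answer: yes yes no no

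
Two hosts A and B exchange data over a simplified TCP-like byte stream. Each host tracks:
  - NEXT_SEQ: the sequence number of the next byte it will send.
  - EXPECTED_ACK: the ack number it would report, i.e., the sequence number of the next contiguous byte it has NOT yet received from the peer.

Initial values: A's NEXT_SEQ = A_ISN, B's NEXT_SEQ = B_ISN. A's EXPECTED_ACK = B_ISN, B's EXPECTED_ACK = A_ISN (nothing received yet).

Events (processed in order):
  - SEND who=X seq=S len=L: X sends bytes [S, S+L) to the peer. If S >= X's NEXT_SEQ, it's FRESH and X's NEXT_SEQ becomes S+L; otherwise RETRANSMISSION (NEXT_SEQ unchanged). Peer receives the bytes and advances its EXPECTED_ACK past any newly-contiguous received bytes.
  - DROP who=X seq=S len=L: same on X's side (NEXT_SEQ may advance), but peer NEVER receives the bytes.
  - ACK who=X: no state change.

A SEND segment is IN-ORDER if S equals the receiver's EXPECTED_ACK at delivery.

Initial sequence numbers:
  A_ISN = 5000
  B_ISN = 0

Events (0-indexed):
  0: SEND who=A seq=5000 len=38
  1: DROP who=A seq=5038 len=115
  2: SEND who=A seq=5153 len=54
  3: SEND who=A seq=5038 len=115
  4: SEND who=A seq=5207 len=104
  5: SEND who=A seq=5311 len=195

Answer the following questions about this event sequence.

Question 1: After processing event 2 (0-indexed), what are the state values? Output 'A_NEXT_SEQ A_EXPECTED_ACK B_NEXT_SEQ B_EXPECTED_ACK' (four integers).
After event 0: A_seq=5038 A_ack=0 B_seq=0 B_ack=5038
After event 1: A_seq=5153 A_ack=0 B_seq=0 B_ack=5038
After event 2: A_seq=5207 A_ack=0 B_seq=0 B_ack=5038

5207 0 0 5038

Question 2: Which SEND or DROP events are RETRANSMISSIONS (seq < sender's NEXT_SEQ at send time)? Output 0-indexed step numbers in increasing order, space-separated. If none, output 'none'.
Answer: 3

Derivation:
Step 0: SEND seq=5000 -> fresh
Step 1: DROP seq=5038 -> fresh
Step 2: SEND seq=5153 -> fresh
Step 3: SEND seq=5038 -> retransmit
Step 4: SEND seq=5207 -> fresh
Step 5: SEND seq=5311 -> fresh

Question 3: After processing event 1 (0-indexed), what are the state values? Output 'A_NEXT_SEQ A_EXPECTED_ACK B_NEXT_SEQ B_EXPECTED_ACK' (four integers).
After event 0: A_seq=5038 A_ack=0 B_seq=0 B_ack=5038
After event 1: A_seq=5153 A_ack=0 B_seq=0 B_ack=5038

5153 0 0 5038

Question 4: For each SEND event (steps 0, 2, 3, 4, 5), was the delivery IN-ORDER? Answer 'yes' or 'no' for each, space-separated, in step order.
Step 0: SEND seq=5000 -> in-order
Step 2: SEND seq=5153 -> out-of-order
Step 3: SEND seq=5038 -> in-order
Step 4: SEND seq=5207 -> in-order
Step 5: SEND seq=5311 -> in-order

Answer: yes no yes yes yes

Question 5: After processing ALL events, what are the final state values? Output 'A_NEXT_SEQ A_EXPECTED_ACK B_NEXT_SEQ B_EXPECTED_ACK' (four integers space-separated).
Answer: 5506 0 0 5506

Derivation:
After event 0: A_seq=5038 A_ack=0 B_seq=0 B_ack=5038
After event 1: A_seq=5153 A_ack=0 B_seq=0 B_ack=5038
After event 2: A_seq=5207 A_ack=0 B_seq=0 B_ack=5038
After event 3: A_seq=5207 A_ack=0 B_seq=0 B_ack=5207
After event 4: A_seq=5311 A_ack=0 B_seq=0 B_ack=5311
After event 5: A_seq=5506 A_ack=0 B_seq=0 B_ack=5506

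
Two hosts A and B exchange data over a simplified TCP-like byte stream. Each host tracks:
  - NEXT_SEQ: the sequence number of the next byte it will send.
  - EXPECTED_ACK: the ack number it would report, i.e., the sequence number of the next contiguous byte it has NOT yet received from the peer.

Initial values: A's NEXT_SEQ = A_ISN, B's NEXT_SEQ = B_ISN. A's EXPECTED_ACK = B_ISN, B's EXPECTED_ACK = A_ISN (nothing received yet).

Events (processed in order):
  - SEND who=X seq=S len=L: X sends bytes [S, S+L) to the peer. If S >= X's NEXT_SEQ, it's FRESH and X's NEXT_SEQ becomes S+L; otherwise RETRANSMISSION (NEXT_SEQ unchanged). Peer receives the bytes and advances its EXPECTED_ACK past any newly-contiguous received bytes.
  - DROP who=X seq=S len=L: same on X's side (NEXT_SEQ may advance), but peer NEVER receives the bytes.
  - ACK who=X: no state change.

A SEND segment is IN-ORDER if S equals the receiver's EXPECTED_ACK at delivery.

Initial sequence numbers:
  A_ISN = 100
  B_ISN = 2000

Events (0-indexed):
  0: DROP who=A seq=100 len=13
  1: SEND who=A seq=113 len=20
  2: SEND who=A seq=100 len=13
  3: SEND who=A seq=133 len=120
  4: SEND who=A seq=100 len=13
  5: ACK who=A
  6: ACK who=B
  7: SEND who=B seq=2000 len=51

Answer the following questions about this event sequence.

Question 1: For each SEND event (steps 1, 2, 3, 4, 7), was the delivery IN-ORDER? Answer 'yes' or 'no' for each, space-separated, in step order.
Step 1: SEND seq=113 -> out-of-order
Step 2: SEND seq=100 -> in-order
Step 3: SEND seq=133 -> in-order
Step 4: SEND seq=100 -> out-of-order
Step 7: SEND seq=2000 -> in-order

Answer: no yes yes no yes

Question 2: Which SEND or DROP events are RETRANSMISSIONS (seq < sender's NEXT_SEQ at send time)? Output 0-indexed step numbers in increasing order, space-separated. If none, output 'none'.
Step 0: DROP seq=100 -> fresh
Step 1: SEND seq=113 -> fresh
Step 2: SEND seq=100 -> retransmit
Step 3: SEND seq=133 -> fresh
Step 4: SEND seq=100 -> retransmit
Step 7: SEND seq=2000 -> fresh

Answer: 2 4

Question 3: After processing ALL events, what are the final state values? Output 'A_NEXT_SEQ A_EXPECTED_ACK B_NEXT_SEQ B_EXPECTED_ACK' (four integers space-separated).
Answer: 253 2051 2051 253

Derivation:
After event 0: A_seq=113 A_ack=2000 B_seq=2000 B_ack=100
After event 1: A_seq=133 A_ack=2000 B_seq=2000 B_ack=100
After event 2: A_seq=133 A_ack=2000 B_seq=2000 B_ack=133
After event 3: A_seq=253 A_ack=2000 B_seq=2000 B_ack=253
After event 4: A_seq=253 A_ack=2000 B_seq=2000 B_ack=253
After event 5: A_seq=253 A_ack=2000 B_seq=2000 B_ack=253
After event 6: A_seq=253 A_ack=2000 B_seq=2000 B_ack=253
After event 7: A_seq=253 A_ack=2051 B_seq=2051 B_ack=253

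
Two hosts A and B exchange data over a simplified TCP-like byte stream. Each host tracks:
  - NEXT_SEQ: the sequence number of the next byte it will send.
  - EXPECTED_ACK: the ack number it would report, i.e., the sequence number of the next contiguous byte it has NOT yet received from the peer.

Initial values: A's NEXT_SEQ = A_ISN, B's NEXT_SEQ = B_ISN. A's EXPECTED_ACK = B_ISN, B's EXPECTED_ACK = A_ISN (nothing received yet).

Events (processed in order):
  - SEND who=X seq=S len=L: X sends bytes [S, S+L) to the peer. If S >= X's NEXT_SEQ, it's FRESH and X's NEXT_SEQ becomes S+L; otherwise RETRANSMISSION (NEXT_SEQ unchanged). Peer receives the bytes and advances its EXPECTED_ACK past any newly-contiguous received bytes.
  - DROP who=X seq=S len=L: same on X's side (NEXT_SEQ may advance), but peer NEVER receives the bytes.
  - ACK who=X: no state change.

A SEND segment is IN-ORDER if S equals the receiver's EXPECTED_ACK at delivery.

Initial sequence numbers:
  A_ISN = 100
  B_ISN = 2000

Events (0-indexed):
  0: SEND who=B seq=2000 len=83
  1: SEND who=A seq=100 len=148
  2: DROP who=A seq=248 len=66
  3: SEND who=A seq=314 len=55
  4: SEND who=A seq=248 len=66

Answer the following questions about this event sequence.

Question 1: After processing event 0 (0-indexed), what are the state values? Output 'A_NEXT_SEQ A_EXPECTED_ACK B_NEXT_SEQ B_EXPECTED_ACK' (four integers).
After event 0: A_seq=100 A_ack=2083 B_seq=2083 B_ack=100

100 2083 2083 100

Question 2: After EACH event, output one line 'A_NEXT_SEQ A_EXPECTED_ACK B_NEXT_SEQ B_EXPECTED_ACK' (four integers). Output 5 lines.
100 2083 2083 100
248 2083 2083 248
314 2083 2083 248
369 2083 2083 248
369 2083 2083 369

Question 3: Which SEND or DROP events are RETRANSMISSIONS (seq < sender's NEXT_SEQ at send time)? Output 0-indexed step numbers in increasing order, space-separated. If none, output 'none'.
Answer: 4

Derivation:
Step 0: SEND seq=2000 -> fresh
Step 1: SEND seq=100 -> fresh
Step 2: DROP seq=248 -> fresh
Step 3: SEND seq=314 -> fresh
Step 4: SEND seq=248 -> retransmit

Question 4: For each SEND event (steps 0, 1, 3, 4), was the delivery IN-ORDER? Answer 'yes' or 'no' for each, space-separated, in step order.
Step 0: SEND seq=2000 -> in-order
Step 1: SEND seq=100 -> in-order
Step 3: SEND seq=314 -> out-of-order
Step 4: SEND seq=248 -> in-order

Answer: yes yes no yes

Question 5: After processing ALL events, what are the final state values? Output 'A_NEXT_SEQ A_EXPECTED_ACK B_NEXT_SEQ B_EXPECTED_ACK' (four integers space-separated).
After event 0: A_seq=100 A_ack=2083 B_seq=2083 B_ack=100
After event 1: A_seq=248 A_ack=2083 B_seq=2083 B_ack=248
After event 2: A_seq=314 A_ack=2083 B_seq=2083 B_ack=248
After event 3: A_seq=369 A_ack=2083 B_seq=2083 B_ack=248
After event 4: A_seq=369 A_ack=2083 B_seq=2083 B_ack=369

Answer: 369 2083 2083 369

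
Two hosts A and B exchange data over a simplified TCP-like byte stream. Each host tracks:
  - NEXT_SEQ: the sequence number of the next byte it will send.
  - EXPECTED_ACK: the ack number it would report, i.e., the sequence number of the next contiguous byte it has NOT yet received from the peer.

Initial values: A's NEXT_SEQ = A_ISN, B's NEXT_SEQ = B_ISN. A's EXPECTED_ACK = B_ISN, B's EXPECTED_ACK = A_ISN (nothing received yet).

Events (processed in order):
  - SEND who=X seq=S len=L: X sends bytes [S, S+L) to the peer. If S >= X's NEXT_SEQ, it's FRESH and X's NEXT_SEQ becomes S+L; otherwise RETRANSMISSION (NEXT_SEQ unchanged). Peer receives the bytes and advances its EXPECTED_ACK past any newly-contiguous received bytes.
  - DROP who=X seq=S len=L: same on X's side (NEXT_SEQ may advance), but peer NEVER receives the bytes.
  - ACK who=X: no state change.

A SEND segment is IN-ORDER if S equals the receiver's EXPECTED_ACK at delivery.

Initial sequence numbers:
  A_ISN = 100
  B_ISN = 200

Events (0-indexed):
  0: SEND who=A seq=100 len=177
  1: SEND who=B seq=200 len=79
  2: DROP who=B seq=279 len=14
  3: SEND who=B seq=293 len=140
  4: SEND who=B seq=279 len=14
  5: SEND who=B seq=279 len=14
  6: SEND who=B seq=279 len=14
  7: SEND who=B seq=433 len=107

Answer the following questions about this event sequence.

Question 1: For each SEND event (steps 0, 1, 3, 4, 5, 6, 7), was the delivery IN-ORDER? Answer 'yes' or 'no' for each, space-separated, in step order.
Step 0: SEND seq=100 -> in-order
Step 1: SEND seq=200 -> in-order
Step 3: SEND seq=293 -> out-of-order
Step 4: SEND seq=279 -> in-order
Step 5: SEND seq=279 -> out-of-order
Step 6: SEND seq=279 -> out-of-order
Step 7: SEND seq=433 -> in-order

Answer: yes yes no yes no no yes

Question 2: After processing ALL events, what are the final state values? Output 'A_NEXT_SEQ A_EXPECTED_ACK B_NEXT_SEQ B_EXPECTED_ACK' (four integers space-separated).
After event 0: A_seq=277 A_ack=200 B_seq=200 B_ack=277
After event 1: A_seq=277 A_ack=279 B_seq=279 B_ack=277
After event 2: A_seq=277 A_ack=279 B_seq=293 B_ack=277
After event 3: A_seq=277 A_ack=279 B_seq=433 B_ack=277
After event 4: A_seq=277 A_ack=433 B_seq=433 B_ack=277
After event 5: A_seq=277 A_ack=433 B_seq=433 B_ack=277
After event 6: A_seq=277 A_ack=433 B_seq=433 B_ack=277
After event 7: A_seq=277 A_ack=540 B_seq=540 B_ack=277

Answer: 277 540 540 277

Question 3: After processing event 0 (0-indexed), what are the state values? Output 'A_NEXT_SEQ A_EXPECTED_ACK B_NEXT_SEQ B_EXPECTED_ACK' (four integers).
After event 0: A_seq=277 A_ack=200 B_seq=200 B_ack=277

277 200 200 277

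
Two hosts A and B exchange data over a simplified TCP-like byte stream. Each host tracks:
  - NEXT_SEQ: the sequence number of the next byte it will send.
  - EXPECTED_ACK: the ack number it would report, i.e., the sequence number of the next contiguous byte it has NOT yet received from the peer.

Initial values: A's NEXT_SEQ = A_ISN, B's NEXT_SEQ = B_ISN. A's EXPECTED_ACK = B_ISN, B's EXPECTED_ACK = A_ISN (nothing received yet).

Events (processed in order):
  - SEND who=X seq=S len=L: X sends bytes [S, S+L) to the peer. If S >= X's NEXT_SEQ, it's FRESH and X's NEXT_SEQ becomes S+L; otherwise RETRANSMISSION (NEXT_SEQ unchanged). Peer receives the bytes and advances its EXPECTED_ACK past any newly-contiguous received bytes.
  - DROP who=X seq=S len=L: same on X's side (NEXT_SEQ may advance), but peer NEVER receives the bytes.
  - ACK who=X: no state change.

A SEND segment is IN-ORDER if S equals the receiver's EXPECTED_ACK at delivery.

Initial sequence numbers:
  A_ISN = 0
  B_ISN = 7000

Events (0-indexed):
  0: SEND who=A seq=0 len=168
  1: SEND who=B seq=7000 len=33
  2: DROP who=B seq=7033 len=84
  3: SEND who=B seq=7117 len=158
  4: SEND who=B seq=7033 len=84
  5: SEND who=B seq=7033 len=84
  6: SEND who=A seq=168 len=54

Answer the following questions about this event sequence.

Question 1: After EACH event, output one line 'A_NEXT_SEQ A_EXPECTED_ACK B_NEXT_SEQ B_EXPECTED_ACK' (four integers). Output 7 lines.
168 7000 7000 168
168 7033 7033 168
168 7033 7117 168
168 7033 7275 168
168 7275 7275 168
168 7275 7275 168
222 7275 7275 222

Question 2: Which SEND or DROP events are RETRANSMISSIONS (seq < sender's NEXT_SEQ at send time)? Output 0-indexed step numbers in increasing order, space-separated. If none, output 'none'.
Step 0: SEND seq=0 -> fresh
Step 1: SEND seq=7000 -> fresh
Step 2: DROP seq=7033 -> fresh
Step 3: SEND seq=7117 -> fresh
Step 4: SEND seq=7033 -> retransmit
Step 5: SEND seq=7033 -> retransmit
Step 6: SEND seq=168 -> fresh

Answer: 4 5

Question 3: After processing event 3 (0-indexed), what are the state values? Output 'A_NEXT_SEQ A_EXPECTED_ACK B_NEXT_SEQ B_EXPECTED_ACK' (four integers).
After event 0: A_seq=168 A_ack=7000 B_seq=7000 B_ack=168
After event 1: A_seq=168 A_ack=7033 B_seq=7033 B_ack=168
After event 2: A_seq=168 A_ack=7033 B_seq=7117 B_ack=168
After event 3: A_seq=168 A_ack=7033 B_seq=7275 B_ack=168

168 7033 7275 168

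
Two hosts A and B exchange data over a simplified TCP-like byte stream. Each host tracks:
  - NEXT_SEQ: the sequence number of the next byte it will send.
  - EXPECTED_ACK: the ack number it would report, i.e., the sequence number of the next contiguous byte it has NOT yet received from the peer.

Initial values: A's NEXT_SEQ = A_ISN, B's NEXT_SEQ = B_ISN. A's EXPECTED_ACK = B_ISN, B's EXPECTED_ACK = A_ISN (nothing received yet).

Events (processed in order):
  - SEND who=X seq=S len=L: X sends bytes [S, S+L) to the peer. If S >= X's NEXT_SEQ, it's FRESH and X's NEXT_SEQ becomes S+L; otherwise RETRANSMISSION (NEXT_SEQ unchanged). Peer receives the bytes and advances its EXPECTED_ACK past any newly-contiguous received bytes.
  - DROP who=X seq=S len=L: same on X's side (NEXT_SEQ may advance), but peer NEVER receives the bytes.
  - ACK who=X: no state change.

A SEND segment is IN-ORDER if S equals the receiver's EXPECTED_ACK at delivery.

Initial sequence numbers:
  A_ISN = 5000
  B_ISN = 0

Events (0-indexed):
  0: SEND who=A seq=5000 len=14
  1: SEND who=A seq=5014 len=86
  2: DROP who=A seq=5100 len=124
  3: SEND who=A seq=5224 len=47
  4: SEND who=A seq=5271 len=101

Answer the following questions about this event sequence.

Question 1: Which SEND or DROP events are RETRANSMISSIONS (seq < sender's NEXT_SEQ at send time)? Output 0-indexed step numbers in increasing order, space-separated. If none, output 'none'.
Answer: none

Derivation:
Step 0: SEND seq=5000 -> fresh
Step 1: SEND seq=5014 -> fresh
Step 2: DROP seq=5100 -> fresh
Step 3: SEND seq=5224 -> fresh
Step 4: SEND seq=5271 -> fresh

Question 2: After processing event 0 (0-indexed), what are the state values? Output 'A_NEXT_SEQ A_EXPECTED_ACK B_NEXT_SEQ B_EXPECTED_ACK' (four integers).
After event 0: A_seq=5014 A_ack=0 B_seq=0 B_ack=5014

5014 0 0 5014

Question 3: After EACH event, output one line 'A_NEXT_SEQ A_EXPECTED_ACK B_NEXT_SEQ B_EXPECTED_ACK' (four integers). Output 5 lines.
5014 0 0 5014
5100 0 0 5100
5224 0 0 5100
5271 0 0 5100
5372 0 0 5100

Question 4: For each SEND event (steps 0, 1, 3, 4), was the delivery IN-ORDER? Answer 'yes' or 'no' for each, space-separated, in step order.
Answer: yes yes no no

Derivation:
Step 0: SEND seq=5000 -> in-order
Step 1: SEND seq=5014 -> in-order
Step 3: SEND seq=5224 -> out-of-order
Step 4: SEND seq=5271 -> out-of-order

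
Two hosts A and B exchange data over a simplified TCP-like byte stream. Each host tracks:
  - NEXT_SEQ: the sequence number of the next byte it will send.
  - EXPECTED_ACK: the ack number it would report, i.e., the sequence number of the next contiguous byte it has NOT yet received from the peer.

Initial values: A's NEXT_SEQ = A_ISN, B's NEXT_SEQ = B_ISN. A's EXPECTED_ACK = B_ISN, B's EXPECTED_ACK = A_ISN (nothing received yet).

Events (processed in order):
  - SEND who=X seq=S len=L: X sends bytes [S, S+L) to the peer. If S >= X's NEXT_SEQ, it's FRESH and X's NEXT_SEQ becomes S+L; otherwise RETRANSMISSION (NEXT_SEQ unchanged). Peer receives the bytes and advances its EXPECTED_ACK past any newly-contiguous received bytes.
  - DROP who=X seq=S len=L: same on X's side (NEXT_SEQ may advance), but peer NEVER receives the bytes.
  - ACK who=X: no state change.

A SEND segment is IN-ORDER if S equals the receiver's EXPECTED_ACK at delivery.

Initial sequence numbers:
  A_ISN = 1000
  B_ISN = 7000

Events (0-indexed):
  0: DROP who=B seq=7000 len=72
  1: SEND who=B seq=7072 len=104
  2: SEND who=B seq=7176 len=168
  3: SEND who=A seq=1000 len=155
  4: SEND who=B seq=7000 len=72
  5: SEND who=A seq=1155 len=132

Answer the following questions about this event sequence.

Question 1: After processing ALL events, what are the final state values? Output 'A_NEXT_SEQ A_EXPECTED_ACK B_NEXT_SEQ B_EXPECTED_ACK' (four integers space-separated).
After event 0: A_seq=1000 A_ack=7000 B_seq=7072 B_ack=1000
After event 1: A_seq=1000 A_ack=7000 B_seq=7176 B_ack=1000
After event 2: A_seq=1000 A_ack=7000 B_seq=7344 B_ack=1000
After event 3: A_seq=1155 A_ack=7000 B_seq=7344 B_ack=1155
After event 4: A_seq=1155 A_ack=7344 B_seq=7344 B_ack=1155
After event 5: A_seq=1287 A_ack=7344 B_seq=7344 B_ack=1287

Answer: 1287 7344 7344 1287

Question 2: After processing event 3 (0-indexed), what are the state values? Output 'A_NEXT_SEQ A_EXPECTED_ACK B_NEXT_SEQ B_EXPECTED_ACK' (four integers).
After event 0: A_seq=1000 A_ack=7000 B_seq=7072 B_ack=1000
After event 1: A_seq=1000 A_ack=7000 B_seq=7176 B_ack=1000
After event 2: A_seq=1000 A_ack=7000 B_seq=7344 B_ack=1000
After event 3: A_seq=1155 A_ack=7000 B_seq=7344 B_ack=1155

1155 7000 7344 1155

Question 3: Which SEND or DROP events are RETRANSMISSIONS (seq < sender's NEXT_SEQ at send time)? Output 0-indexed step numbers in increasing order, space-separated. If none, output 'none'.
Step 0: DROP seq=7000 -> fresh
Step 1: SEND seq=7072 -> fresh
Step 2: SEND seq=7176 -> fresh
Step 3: SEND seq=1000 -> fresh
Step 4: SEND seq=7000 -> retransmit
Step 5: SEND seq=1155 -> fresh

Answer: 4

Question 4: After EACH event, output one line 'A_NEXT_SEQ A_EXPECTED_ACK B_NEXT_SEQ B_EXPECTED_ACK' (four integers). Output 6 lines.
1000 7000 7072 1000
1000 7000 7176 1000
1000 7000 7344 1000
1155 7000 7344 1155
1155 7344 7344 1155
1287 7344 7344 1287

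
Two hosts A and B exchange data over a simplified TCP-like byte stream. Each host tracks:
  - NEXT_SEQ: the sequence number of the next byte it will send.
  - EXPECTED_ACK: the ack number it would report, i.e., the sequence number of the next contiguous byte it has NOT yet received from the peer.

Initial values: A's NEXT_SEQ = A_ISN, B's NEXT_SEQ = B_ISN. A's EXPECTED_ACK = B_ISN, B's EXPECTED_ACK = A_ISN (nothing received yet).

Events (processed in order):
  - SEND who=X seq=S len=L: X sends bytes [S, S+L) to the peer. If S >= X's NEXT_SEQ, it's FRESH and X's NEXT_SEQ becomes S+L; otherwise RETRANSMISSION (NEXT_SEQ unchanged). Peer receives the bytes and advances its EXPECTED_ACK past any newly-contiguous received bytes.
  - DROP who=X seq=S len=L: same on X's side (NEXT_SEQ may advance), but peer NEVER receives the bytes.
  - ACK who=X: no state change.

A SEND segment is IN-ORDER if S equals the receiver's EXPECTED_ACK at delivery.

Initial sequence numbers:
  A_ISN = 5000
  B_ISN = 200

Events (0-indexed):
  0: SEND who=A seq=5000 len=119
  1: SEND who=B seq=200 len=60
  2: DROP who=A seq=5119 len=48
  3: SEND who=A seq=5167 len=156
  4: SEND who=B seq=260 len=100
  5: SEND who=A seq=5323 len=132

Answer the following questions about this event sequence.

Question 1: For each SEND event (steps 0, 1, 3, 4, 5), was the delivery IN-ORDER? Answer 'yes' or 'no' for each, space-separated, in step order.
Step 0: SEND seq=5000 -> in-order
Step 1: SEND seq=200 -> in-order
Step 3: SEND seq=5167 -> out-of-order
Step 4: SEND seq=260 -> in-order
Step 5: SEND seq=5323 -> out-of-order

Answer: yes yes no yes no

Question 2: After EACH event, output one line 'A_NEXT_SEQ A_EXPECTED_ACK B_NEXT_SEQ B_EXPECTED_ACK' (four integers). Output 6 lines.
5119 200 200 5119
5119 260 260 5119
5167 260 260 5119
5323 260 260 5119
5323 360 360 5119
5455 360 360 5119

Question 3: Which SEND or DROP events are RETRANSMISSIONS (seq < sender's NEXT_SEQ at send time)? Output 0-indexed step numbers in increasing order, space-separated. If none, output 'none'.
Answer: none

Derivation:
Step 0: SEND seq=5000 -> fresh
Step 1: SEND seq=200 -> fresh
Step 2: DROP seq=5119 -> fresh
Step 3: SEND seq=5167 -> fresh
Step 4: SEND seq=260 -> fresh
Step 5: SEND seq=5323 -> fresh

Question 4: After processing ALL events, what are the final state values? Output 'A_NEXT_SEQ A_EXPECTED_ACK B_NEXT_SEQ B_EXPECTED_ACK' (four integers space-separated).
Answer: 5455 360 360 5119

Derivation:
After event 0: A_seq=5119 A_ack=200 B_seq=200 B_ack=5119
After event 1: A_seq=5119 A_ack=260 B_seq=260 B_ack=5119
After event 2: A_seq=5167 A_ack=260 B_seq=260 B_ack=5119
After event 3: A_seq=5323 A_ack=260 B_seq=260 B_ack=5119
After event 4: A_seq=5323 A_ack=360 B_seq=360 B_ack=5119
After event 5: A_seq=5455 A_ack=360 B_seq=360 B_ack=5119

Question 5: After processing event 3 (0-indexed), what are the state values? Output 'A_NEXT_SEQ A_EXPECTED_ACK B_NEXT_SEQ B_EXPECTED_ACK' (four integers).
After event 0: A_seq=5119 A_ack=200 B_seq=200 B_ack=5119
After event 1: A_seq=5119 A_ack=260 B_seq=260 B_ack=5119
After event 2: A_seq=5167 A_ack=260 B_seq=260 B_ack=5119
After event 3: A_seq=5323 A_ack=260 B_seq=260 B_ack=5119

5323 260 260 5119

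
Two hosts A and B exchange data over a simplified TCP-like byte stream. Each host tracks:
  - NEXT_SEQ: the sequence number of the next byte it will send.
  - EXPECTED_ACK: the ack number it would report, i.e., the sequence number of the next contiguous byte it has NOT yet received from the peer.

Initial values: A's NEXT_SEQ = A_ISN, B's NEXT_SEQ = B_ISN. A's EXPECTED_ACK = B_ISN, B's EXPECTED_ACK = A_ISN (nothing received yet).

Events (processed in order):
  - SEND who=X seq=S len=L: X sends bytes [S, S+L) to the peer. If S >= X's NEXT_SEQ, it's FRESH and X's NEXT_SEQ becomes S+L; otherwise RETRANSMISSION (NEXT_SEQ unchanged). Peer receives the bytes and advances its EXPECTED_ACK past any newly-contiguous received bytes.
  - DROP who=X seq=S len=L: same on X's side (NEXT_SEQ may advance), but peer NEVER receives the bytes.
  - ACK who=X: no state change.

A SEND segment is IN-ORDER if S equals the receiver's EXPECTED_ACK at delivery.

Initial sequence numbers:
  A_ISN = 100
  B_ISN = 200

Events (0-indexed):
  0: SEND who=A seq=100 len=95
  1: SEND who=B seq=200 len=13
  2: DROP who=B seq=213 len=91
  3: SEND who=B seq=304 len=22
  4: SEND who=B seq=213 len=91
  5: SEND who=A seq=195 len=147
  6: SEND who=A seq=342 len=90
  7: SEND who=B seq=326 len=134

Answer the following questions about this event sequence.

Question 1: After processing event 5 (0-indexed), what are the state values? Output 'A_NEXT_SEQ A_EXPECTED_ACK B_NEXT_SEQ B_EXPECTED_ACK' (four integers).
After event 0: A_seq=195 A_ack=200 B_seq=200 B_ack=195
After event 1: A_seq=195 A_ack=213 B_seq=213 B_ack=195
After event 2: A_seq=195 A_ack=213 B_seq=304 B_ack=195
After event 3: A_seq=195 A_ack=213 B_seq=326 B_ack=195
After event 4: A_seq=195 A_ack=326 B_seq=326 B_ack=195
After event 5: A_seq=342 A_ack=326 B_seq=326 B_ack=342

342 326 326 342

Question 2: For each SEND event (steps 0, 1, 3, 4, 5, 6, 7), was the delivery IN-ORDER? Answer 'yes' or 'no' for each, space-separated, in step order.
Answer: yes yes no yes yes yes yes

Derivation:
Step 0: SEND seq=100 -> in-order
Step 1: SEND seq=200 -> in-order
Step 3: SEND seq=304 -> out-of-order
Step 4: SEND seq=213 -> in-order
Step 5: SEND seq=195 -> in-order
Step 6: SEND seq=342 -> in-order
Step 7: SEND seq=326 -> in-order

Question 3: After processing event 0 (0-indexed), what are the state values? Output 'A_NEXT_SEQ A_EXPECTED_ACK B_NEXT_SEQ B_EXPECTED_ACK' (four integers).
After event 0: A_seq=195 A_ack=200 B_seq=200 B_ack=195

195 200 200 195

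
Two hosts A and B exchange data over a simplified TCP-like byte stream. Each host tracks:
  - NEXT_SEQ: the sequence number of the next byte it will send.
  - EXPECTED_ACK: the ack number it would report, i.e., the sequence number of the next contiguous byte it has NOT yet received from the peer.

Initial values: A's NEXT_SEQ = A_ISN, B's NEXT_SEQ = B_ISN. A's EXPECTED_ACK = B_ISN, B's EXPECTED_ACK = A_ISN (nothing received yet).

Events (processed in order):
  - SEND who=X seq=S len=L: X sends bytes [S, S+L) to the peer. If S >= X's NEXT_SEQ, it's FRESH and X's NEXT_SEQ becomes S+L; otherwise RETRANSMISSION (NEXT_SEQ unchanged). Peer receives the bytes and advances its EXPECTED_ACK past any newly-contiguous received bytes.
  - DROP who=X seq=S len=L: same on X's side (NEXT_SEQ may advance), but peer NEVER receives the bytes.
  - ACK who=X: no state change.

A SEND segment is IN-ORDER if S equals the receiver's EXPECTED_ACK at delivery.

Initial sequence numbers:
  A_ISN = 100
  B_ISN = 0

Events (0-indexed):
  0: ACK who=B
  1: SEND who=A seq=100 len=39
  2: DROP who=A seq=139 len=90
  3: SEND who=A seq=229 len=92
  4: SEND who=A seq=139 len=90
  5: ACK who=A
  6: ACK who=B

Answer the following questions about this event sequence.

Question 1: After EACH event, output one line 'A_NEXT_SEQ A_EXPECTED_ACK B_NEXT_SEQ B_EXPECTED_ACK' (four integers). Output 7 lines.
100 0 0 100
139 0 0 139
229 0 0 139
321 0 0 139
321 0 0 321
321 0 0 321
321 0 0 321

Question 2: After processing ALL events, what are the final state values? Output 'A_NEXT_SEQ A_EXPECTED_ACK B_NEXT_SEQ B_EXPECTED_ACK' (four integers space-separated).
Answer: 321 0 0 321

Derivation:
After event 0: A_seq=100 A_ack=0 B_seq=0 B_ack=100
After event 1: A_seq=139 A_ack=0 B_seq=0 B_ack=139
After event 2: A_seq=229 A_ack=0 B_seq=0 B_ack=139
After event 3: A_seq=321 A_ack=0 B_seq=0 B_ack=139
After event 4: A_seq=321 A_ack=0 B_seq=0 B_ack=321
After event 5: A_seq=321 A_ack=0 B_seq=0 B_ack=321
After event 6: A_seq=321 A_ack=0 B_seq=0 B_ack=321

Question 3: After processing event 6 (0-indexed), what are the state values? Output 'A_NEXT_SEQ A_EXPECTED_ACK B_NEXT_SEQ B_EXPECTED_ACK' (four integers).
After event 0: A_seq=100 A_ack=0 B_seq=0 B_ack=100
After event 1: A_seq=139 A_ack=0 B_seq=0 B_ack=139
After event 2: A_seq=229 A_ack=0 B_seq=0 B_ack=139
After event 3: A_seq=321 A_ack=0 B_seq=0 B_ack=139
After event 4: A_seq=321 A_ack=0 B_seq=0 B_ack=321
After event 5: A_seq=321 A_ack=0 B_seq=0 B_ack=321
After event 6: A_seq=321 A_ack=0 B_seq=0 B_ack=321

321 0 0 321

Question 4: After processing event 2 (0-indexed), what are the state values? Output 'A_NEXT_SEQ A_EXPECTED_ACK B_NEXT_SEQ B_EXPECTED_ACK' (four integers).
After event 0: A_seq=100 A_ack=0 B_seq=0 B_ack=100
After event 1: A_seq=139 A_ack=0 B_seq=0 B_ack=139
After event 2: A_seq=229 A_ack=0 B_seq=0 B_ack=139

229 0 0 139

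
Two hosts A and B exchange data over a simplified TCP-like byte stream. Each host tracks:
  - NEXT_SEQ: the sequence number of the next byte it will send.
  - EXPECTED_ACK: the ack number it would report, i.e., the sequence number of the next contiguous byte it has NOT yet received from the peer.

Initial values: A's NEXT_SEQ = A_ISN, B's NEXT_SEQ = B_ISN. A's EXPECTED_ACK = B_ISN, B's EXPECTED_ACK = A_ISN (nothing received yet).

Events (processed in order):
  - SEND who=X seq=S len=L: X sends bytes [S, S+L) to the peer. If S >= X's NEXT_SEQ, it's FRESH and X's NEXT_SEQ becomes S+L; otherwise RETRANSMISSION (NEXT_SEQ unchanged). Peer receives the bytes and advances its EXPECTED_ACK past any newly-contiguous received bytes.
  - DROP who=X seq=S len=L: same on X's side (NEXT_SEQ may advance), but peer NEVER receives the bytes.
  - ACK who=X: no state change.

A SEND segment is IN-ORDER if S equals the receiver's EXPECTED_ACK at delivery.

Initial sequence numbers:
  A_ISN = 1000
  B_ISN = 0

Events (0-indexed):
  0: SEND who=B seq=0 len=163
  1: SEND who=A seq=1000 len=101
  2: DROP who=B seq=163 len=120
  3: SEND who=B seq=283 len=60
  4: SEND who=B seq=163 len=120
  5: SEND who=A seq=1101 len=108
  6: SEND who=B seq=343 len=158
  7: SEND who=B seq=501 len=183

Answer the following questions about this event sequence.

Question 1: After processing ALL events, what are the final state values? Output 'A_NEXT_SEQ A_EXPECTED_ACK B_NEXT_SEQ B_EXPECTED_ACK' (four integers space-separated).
Answer: 1209 684 684 1209

Derivation:
After event 0: A_seq=1000 A_ack=163 B_seq=163 B_ack=1000
After event 1: A_seq=1101 A_ack=163 B_seq=163 B_ack=1101
After event 2: A_seq=1101 A_ack=163 B_seq=283 B_ack=1101
After event 3: A_seq=1101 A_ack=163 B_seq=343 B_ack=1101
After event 4: A_seq=1101 A_ack=343 B_seq=343 B_ack=1101
After event 5: A_seq=1209 A_ack=343 B_seq=343 B_ack=1209
After event 6: A_seq=1209 A_ack=501 B_seq=501 B_ack=1209
After event 7: A_seq=1209 A_ack=684 B_seq=684 B_ack=1209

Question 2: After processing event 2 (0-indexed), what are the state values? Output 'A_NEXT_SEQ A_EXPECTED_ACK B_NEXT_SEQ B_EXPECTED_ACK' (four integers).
After event 0: A_seq=1000 A_ack=163 B_seq=163 B_ack=1000
After event 1: A_seq=1101 A_ack=163 B_seq=163 B_ack=1101
After event 2: A_seq=1101 A_ack=163 B_seq=283 B_ack=1101

1101 163 283 1101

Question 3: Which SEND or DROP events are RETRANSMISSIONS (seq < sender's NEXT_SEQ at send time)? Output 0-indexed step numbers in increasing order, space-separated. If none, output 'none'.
Step 0: SEND seq=0 -> fresh
Step 1: SEND seq=1000 -> fresh
Step 2: DROP seq=163 -> fresh
Step 3: SEND seq=283 -> fresh
Step 4: SEND seq=163 -> retransmit
Step 5: SEND seq=1101 -> fresh
Step 6: SEND seq=343 -> fresh
Step 7: SEND seq=501 -> fresh

Answer: 4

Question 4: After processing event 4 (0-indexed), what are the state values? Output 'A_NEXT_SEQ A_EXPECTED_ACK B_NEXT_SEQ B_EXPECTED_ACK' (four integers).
After event 0: A_seq=1000 A_ack=163 B_seq=163 B_ack=1000
After event 1: A_seq=1101 A_ack=163 B_seq=163 B_ack=1101
After event 2: A_seq=1101 A_ack=163 B_seq=283 B_ack=1101
After event 3: A_seq=1101 A_ack=163 B_seq=343 B_ack=1101
After event 4: A_seq=1101 A_ack=343 B_seq=343 B_ack=1101

1101 343 343 1101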